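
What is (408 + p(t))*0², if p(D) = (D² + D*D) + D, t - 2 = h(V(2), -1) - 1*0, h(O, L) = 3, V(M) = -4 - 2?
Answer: 0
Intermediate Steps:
V(M) = -6
t = 5 (t = 2 + (3 - 1*0) = 2 + (3 + 0) = 2 + 3 = 5)
p(D) = D + 2*D² (p(D) = (D² + D²) + D = 2*D² + D = D + 2*D²)
(408 + p(t))*0² = (408 + 5*(1 + 2*5))*0² = (408 + 5*(1 + 10))*0 = (408 + 5*11)*0 = (408 + 55)*0 = 463*0 = 0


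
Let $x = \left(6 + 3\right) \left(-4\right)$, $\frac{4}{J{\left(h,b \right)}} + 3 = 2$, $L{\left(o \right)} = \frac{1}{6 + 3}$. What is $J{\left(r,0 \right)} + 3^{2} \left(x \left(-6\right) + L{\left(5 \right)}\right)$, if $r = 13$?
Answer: $1941$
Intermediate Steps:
$L{\left(o \right)} = \frac{1}{9}$
$J{\left(h,b \right)} = -4$ ($J{\left(h,b \right)} = \frac{4}{-3 + 2} = \frac{4}{-1} = 4 \left(-1\right) = -4$)
$x = -36$ ($x = 9 \left(-4\right) = -36$)
$J{\left(r,0 \right)} + 3^{2} \left(x \left(-6\right) + L{\left(5 \right)}\right) = -4 + 3^{2} \left(\left(-36\right) \left(-6\right) + \frac{1}{9}\right) = -4 + 9 \left(216 + \frac{1}{9}\right) = -4 + 9 \cdot \frac{1945}{9} = -4 + 1945 = 1941$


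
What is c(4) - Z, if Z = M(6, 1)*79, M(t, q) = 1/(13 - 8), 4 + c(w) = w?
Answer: -79/5 ≈ -15.800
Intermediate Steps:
c(w) = -4 + w
M(t, q) = ⅕ (M(t, q) = 1/5 = ⅕)
Z = 79/5 (Z = (⅕)*79 = 79/5 ≈ 15.800)
c(4) - Z = (-4 + 4) - 1*79/5 = 0 - 79/5 = -79/5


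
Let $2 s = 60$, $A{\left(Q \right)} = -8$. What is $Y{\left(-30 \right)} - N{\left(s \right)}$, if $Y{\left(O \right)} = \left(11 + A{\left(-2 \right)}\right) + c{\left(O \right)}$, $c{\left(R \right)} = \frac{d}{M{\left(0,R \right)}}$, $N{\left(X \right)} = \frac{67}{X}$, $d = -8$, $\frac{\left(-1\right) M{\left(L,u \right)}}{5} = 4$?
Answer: $\frac{7}{6} \approx 1.1667$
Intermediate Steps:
$M{\left(L,u \right)} = -20$ ($M{\left(L,u \right)} = \left(-5\right) 4 = -20$)
$s = 30$ ($s = \frac{1}{2} \cdot 60 = 30$)
$c{\left(R \right)} = \frac{2}{5}$ ($c{\left(R \right)} = - \frac{8}{-20} = \left(-8\right) \left(- \frac{1}{20}\right) = \frac{2}{5}$)
$Y{\left(O \right)} = \frac{17}{5}$ ($Y{\left(O \right)} = \left(11 - 8\right) + \frac{2}{5} = 3 + \frac{2}{5} = \frac{17}{5}$)
$Y{\left(-30 \right)} - N{\left(s \right)} = \frac{17}{5} - \frac{67}{30} = \frac{7}{6}$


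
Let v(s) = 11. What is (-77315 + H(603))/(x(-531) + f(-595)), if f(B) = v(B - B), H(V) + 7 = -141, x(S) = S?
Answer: 77463/520 ≈ 148.97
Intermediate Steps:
H(V) = -148 (H(V) = -7 - 141 = -148)
f(B) = 11
(-77315 + H(603))/(x(-531) + f(-595)) = (-77315 - 148)/(-531 + 11) = -77463/(-520) = -77463*(-1/520) = 77463/520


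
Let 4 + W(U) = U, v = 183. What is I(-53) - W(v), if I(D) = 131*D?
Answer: -7122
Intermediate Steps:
W(U) = -4 + U
I(-53) - W(v) = 131*(-53) - (-4 + 183) = -6943 - 1*179 = -6943 - 179 = -7122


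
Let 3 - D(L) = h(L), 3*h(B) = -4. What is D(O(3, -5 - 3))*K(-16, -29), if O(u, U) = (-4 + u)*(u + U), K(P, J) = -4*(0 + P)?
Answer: 832/3 ≈ 277.33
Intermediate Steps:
K(P, J) = -4*P
h(B) = -4/3 (h(B) = (⅓)*(-4) = -4/3)
O(u, U) = (-4 + u)*(U + u)
D(L) = 13/3 (D(L) = 3 - 1*(-4/3) = 3 + 4/3 = 13/3)
D(O(3, -5 - 3))*K(-16, -29) = 13*(-4*(-16))/3 = (13/3)*64 = 832/3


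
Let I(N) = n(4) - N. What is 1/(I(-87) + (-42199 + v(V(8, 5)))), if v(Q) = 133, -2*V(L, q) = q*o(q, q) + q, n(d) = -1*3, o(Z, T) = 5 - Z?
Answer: -1/41982 ≈ -2.3820e-5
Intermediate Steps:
n(d) = -3
V(L, q) = -q/2 - q*(5 - q)/2 (V(L, q) = -(q*(5 - q) + q)/2 = -(q + q*(5 - q))/2 = -q/2 - q*(5 - q)/2)
I(N) = -3 - N
1/(I(-87) + (-42199 + v(V(8, 5)))) = 1/((-3 - 1*(-87)) + (-42199 + 133)) = 1/((-3 + 87) - 42066) = 1/(84 - 42066) = 1/(-41982) = -1/41982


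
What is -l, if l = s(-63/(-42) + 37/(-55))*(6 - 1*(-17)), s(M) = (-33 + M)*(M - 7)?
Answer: -55268563/12100 ≈ -4567.6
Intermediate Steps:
s(M) = (-33 + M)*(-7 + M)
l = 55268563/12100 (l = (231 + (-63/(-42) + 37/(-55))² - 40*(-63/(-42) + 37/(-55)))*(6 - 1*(-17)) = (231 + (-63*(-1/42) + 37*(-1/55))² - 40*(-63*(-1/42) + 37*(-1/55)))*(6 + 17) = (231 + (3/2 - 37/55)² - 40*(3/2 - 37/55))*23 = (231 + (91/110)² - 40*91/110)*23 = (231 + 8281/12100 - 364/11)*23 = (2402981/12100)*23 = 55268563/12100 ≈ 4567.6)
-l = -1*55268563/12100 = -55268563/12100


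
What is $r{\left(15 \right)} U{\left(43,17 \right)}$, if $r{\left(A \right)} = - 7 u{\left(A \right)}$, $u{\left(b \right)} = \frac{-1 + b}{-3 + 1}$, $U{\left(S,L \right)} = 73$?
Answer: $3577$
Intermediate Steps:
$u{\left(b \right)} = \frac{1}{2} - \frac{b}{2}$ ($u{\left(b \right)} = \frac{-1 + b}{-2} = \left(-1 + b\right) \left(- \frac{1}{2}\right) = \frac{1}{2} - \frac{b}{2}$)
$r{\left(A \right)} = - \frac{7}{2} + \frac{7 A}{2}$ ($r{\left(A \right)} = - 7 \left(\frac{1}{2} - \frac{A}{2}\right) = - \frac{7}{2} + \frac{7 A}{2}$)
$r{\left(15 \right)} U{\left(43,17 \right)} = \left(- \frac{7}{2} + \frac{7}{2} \cdot 15\right) 73 = \left(- \frac{7}{2} + \frac{105}{2}\right) 73 = 49 \cdot 73 = 3577$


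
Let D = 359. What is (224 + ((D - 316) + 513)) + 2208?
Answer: 2988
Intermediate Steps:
(224 + ((D - 316) + 513)) + 2208 = (224 + ((359 - 316) + 513)) + 2208 = (224 + (43 + 513)) + 2208 = (224 + 556) + 2208 = 780 + 2208 = 2988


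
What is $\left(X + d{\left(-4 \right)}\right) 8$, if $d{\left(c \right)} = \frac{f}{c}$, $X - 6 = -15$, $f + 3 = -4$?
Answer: $-58$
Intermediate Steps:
$f = -7$ ($f = -3 - 4 = -7$)
$X = -9$ ($X = 6 - 15 = -9$)
$d{\left(c \right)} = - \frac{7}{c}$
$\left(X + d{\left(-4 \right)}\right) 8 = \left(-9 - \frac{7}{-4}\right) 8 = \left(-9 - - \frac{7}{4}\right) 8 = \left(-9 + \frac{7}{4}\right) 8 = \left(- \frac{29}{4}\right) 8 = -58$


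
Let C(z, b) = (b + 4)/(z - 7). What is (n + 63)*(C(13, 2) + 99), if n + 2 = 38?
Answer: 9900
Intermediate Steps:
n = 36 (n = -2 + 38 = 36)
C(z, b) = (4 + b)/(-7 + z)
(n + 63)*(C(13, 2) + 99) = (36 + 63)*((4 + 2)/(-7 + 13) + 99) = 99*(6/6 + 99) = 99*((1/6)*6 + 99) = 99*(1 + 99) = 99*100 = 9900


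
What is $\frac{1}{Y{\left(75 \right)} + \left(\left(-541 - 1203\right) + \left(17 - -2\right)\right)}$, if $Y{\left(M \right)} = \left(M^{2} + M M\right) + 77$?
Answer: $\frac{1}{9602} \approx 0.00010414$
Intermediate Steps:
$Y{\left(M \right)} = 77 + 2 M^{2}$ ($Y{\left(M \right)} = \left(M^{2} + M^{2}\right) + 77 = 2 M^{2} + 77 = 77 + 2 M^{2}$)
$\frac{1}{Y{\left(75 \right)} + \left(\left(-541 - 1203\right) + \left(17 - -2\right)\right)} = \frac{1}{\left(77 + 2 \cdot 75^{2}\right) + \left(\left(-541 - 1203\right) + \left(17 - -2\right)\right)} = \frac{1}{\left(77 + 2 \cdot 5625\right) + \left(\left(-541 - 1203\right) + \left(17 + 2\right)\right)} = \frac{1}{\left(77 + 11250\right) + \left(-1744 + 19\right)} = \frac{1}{11327 - 1725} = \frac{1}{9602}$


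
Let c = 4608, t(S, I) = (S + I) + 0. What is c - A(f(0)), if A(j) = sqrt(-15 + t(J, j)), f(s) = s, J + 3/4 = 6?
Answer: 4608 - I*sqrt(39)/2 ≈ 4608.0 - 3.1225*I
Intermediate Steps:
J = 21/4 (J = -3/4 + 6 = 21/4 ≈ 5.2500)
t(S, I) = I + S (t(S, I) = (I + S) + 0 = I + S)
A(j) = sqrt(-39/4 + j) (A(j) = sqrt(-15 + (j + 21/4)) = sqrt(-15 + (21/4 + j)) = sqrt(-39/4 + j))
c - A(f(0)) = 4608 - sqrt(-39 + 4*0)/2 = 4608 - sqrt(-39 + 0)/2 = 4608 - sqrt(-39)/2 = 4608 - I*sqrt(39)/2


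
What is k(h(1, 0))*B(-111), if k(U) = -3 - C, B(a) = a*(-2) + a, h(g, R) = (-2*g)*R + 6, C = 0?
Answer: -333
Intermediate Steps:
h(g, R) = 6 - 2*R*g (h(g, R) = -2*R*g + 6 = 6 - 2*R*g)
B(a) = -a (B(a) = -2*a + a = -a)
k(U) = -3 (k(U) = -3 - 1*0 = -3 + 0 = -3)
k(h(1, 0))*B(-111) = -(-3)*(-111) = -3*111 = -333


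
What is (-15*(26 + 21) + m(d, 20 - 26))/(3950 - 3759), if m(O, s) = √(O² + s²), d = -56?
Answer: -705/191 + 2*√793/191 ≈ -3.3962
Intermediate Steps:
(-15*(26 + 21) + m(d, 20 - 26))/(3950 - 3759) = (-15*(26 + 21) + √((-56)² + (20 - 26)²))/(3950 - 3759) = (-15*47 + √(3136 + (-6)²))/191 = (-705 + √(3136 + 36))*(1/191) = (-705 + √3172)*(1/191) = (-705 + 2*√793)*(1/191) = -705/191 + 2*√793/191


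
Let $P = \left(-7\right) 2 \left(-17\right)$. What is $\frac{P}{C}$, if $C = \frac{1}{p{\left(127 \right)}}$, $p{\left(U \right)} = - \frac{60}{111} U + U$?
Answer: $\frac{513842}{37} \approx 13888.0$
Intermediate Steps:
$p{\left(U \right)} = \frac{17 U}{37}$ ($p{\left(U \right)} = \left(-60\right) \frac{1}{111} U + U = - \frac{20 U}{37} + U = \frac{17 U}{37}$)
$C = \frac{37}{2159}$ ($C = \frac{1}{\frac{17}{37} \cdot 127} = \frac{1}{\frac{2159}{37}} = \frac{37}{2159} \approx 0.017138$)
$P = 238$ ($P = \left(-14\right) \left(-17\right) = 238$)
$\frac{P}{C} = \frac{238}{\frac{37}{2159}} = 238 \cdot \frac{2159}{37} = \frac{513842}{37}$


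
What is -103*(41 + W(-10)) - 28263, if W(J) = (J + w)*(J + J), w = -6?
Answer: -65446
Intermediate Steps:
W(J) = 2*J*(-6 + J) (W(J) = (J - 6)*(J + J) = (-6 + J)*(2*J) = 2*J*(-6 + J))
-103*(41 + W(-10)) - 28263 = -103*(41 + 2*(-10)*(-6 - 10)) - 28263 = -103*(41 + 2*(-10)*(-16)) - 28263 = -103*(41 + 320) - 28263 = -103*361 - 28263 = -37183 - 28263 = -65446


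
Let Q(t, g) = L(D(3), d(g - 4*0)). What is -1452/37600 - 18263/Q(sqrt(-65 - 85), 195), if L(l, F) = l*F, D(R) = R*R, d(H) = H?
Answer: -34461853/3299400 ≈ -10.445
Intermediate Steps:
D(R) = R**2
L(l, F) = F*l
Q(t, g) = 9*g (Q(t, g) = (g - 4*0)*3**2 = (g + 0)*9 = g*9 = 9*g)
-1452/37600 - 18263/Q(sqrt(-65 - 85), 195) = -1452/37600 - 18263/(9*195) = -1452*1/37600 - 18263/1755 = -363/9400 - 18263*1/1755 = -363/9400 - 18263/1755 = -34461853/3299400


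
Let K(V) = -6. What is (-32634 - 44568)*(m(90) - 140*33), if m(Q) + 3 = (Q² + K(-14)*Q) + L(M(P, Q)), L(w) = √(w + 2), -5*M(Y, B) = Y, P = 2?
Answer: -226742274 - 154404*√10/5 ≈ -2.2684e+8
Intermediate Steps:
M(Y, B) = -Y/5
L(w) = √(2 + w)
m(Q) = -3 + Q² - 6*Q + 2*√10/5 (m(Q) = -3 + ((Q² - 6*Q) + √(2 - ⅕*2)) = -3 + ((Q² - 6*Q) + √(2 - ⅖)) = -3 + ((Q² - 6*Q) + √(8/5)) = -3 + ((Q² - 6*Q) + 2*√10/5) = -3 + (Q² - 6*Q + 2*√10/5) = -3 + Q² - 6*Q + 2*√10/5)
(-32634 - 44568)*(m(90) - 140*33) = (-32634 - 44568)*((-3 + 90² - 6*90 + 2*√10/5) - 140*33) = -77202*((-3 + 8100 - 540 + 2*√10/5) - 4620) = -77202*((7557 + 2*√10/5) - 4620) = -77202*(2937 + 2*√10/5) = -226742274 - 154404*√10/5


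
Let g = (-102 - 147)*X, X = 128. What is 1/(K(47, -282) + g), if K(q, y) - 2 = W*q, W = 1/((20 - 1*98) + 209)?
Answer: -131/4174923 ≈ -3.1378e-5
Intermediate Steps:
W = 1/131 (W = 1/((20 - 98) + 209) = 1/(-78 + 209) = 1/131 ≈ 0.0076336)
g = -31872 (g = (-102 - 147)*128 = -249*128 = -31872)
K(q, y) = 2 + q/131
1/(K(47, -282) + g) = 1/((2 + (1/131)*47) - 31872) = 1/((2 + 47/131) - 31872) = 1/(309/131 - 31872) = 1/(-4174923/131) = -131/4174923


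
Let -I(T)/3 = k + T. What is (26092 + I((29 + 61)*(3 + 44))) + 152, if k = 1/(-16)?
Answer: 216867/16 ≈ 13554.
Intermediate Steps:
k = -1/16 ≈ -0.062500
I(T) = 3/16 - 3*T (I(T) = -3*(-1/16 + T) = 3/16 - 3*T)
(26092 + I((29 + 61)*(3 + 44))) + 152 = (26092 + (3/16 - 3*(29 + 61)*(3 + 44))) + 152 = (26092 + (3/16 - 270*47)) + 152 = (26092 + (3/16 - 3*4230)) + 152 = (26092 + (3/16 - 12690)) + 152 = (26092 - 203037/16) + 152 = 214435/16 + 152 = 216867/16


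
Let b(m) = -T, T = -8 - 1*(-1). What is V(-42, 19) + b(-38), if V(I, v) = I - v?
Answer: -54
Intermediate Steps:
T = -7 (T = -8 + 1 = -7)
b(m) = 7 (b(m) = -1*(-7) = 7)
V(-42, 19) + b(-38) = (-42 - 1*19) + 7 = (-42 - 19) + 7 = -61 + 7 = -54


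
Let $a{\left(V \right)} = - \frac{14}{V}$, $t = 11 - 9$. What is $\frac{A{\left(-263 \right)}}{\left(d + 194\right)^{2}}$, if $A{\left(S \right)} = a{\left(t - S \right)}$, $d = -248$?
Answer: $- \frac{7}{386370} \approx -1.8117 \cdot 10^{-5}$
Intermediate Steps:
$t = 2$
$A{\left(S \right)} = - \frac{14}{2 - S}$
$\frac{A{\left(-263 \right)}}{\left(d + 194\right)^{2}} = \frac{14 \frac{1}{-2 - 263}}{\left(-248 + 194\right)^{2}} = \frac{14 \frac{1}{-265}}{\left(-54\right)^{2}} = \frac{14 \left(- \frac{1}{265}\right)}{2916} = \left(- \frac{14}{265}\right) \frac{1}{2916} = - \frac{7}{386370}$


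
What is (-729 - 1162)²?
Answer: 3575881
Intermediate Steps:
(-729 - 1162)² = (-1891)² = 3575881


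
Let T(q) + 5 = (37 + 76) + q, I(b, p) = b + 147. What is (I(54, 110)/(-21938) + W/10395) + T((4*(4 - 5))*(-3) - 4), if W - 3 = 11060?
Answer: 3813412837/32577930 ≈ 117.06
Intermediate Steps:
I(b, p) = 147 + b
W = 11063 (W = 3 + 11060 = 11063)
T(q) = 108 + q (T(q) = -5 + ((37 + 76) + q) = -5 + (113 + q) = 108 + q)
(I(54, 110)/(-21938) + W/10395) + T((4*(4 - 5))*(-3) - 4) = ((147 + 54)/(-21938) + 11063/10395) + (108 + ((4*(4 - 5))*(-3) - 4)) = (201*(-1/21938) + 11063*(1/10395)) + (108 + ((4*(-1))*(-3) - 4)) = (-201/21938 + 11063/10395) + (108 + (-4*(-3) - 4)) = 34372957/32577930 + (108 + (12 - 4)) = 34372957/32577930 + (108 + 8) = 34372957/32577930 + 116 = 3813412837/32577930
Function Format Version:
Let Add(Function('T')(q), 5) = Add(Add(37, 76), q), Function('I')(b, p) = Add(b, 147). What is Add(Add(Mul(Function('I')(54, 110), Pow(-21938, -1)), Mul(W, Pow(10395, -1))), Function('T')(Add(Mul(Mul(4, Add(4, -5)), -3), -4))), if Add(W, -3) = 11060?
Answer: Rational(3813412837, 32577930) ≈ 117.06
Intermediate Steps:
Function('I')(b, p) = Add(147, b)
W = 11063 (W = Add(3, 11060) = 11063)
Function('T')(q) = Add(108, q) (Function('T')(q) = Add(-5, Add(Add(37, 76), q)) = Add(-5, Add(113, q)) = Add(108, q))
Add(Add(Mul(Function('I')(54, 110), Pow(-21938, -1)), Mul(W, Pow(10395, -1))), Function('T')(Add(Mul(Mul(4, Add(4, -5)), -3), -4))) = Add(Add(Mul(Add(147, 54), Pow(-21938, -1)), Mul(11063, Pow(10395, -1))), Add(108, Add(Mul(Mul(4, Add(4, -5)), -3), -4))) = Add(Add(Mul(201, Rational(-1, 21938)), Mul(11063, Rational(1, 10395))), Add(108, Add(Mul(Mul(4, -1), -3), -4))) = Add(Add(Rational(-201, 21938), Rational(11063, 10395)), Add(108, Add(Mul(-4, -3), -4))) = Add(Rational(34372957, 32577930), Add(108, Add(12, -4))) = Add(Rational(34372957, 32577930), Add(108, 8)) = Add(Rational(34372957, 32577930), 116) = Rational(3813412837, 32577930)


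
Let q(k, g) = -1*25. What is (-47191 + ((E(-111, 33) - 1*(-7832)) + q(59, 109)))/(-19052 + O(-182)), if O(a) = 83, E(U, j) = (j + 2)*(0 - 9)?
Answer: 13233/6323 ≈ 2.0928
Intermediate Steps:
E(U, j) = -18 - 9*j (E(U, j) = (2 + j)*(-9) = -18 - 9*j)
q(k, g) = -25
(-47191 + ((E(-111, 33) - 1*(-7832)) + q(59, 109)))/(-19052 + O(-182)) = (-47191 + (((-18 - 9*33) - 1*(-7832)) - 25))/(-19052 + 83) = (-47191 + (((-18 - 297) + 7832) - 25))/(-18969) = (-47191 + ((-315 + 7832) - 25))*(-1/18969) = (-47191 + (7517 - 25))*(-1/18969) = (-47191 + 7492)*(-1/18969) = -39699*(-1/18969) = 13233/6323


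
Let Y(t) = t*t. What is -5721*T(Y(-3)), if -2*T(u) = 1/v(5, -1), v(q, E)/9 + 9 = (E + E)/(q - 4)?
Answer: -1907/66 ≈ -28.894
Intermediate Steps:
Y(t) = t²
v(q, E) = -81 + 18*E/(-4 + q) (v(q, E) = -81 + 9*((E + E)/(q - 4)) = -81 + 9*((2*E)/(-4 + q)) = -81 + 9*(2*E/(-4 + q)) = -81 + 18*E/(-4 + q))
T(u) = 1/198 (T(u) = -(-4 + 5)/(9*(36 - 9*5 + 2*(-1)))/2 = -1/(9*(36 - 45 - 2))/2 = -1/(2*(9*1*(-11))) = -½/(-99) = -½*(-1/99) = 1/198)
-5721*T(Y(-3)) = -5721*1/198 = -1907/66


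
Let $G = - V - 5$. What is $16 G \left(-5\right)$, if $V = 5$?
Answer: $800$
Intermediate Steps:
$G = -10$ ($G = \left(-1\right) 5 - 5 = -5 - 5 = -10$)
$16 G \left(-5\right) = 16 \left(-10\right) \left(-5\right) = \left(-160\right) \left(-5\right) = 800$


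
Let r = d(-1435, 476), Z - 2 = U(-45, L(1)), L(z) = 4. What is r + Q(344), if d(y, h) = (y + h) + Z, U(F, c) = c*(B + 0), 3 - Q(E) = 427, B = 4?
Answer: -1365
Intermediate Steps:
Q(E) = -424 (Q(E) = 3 - 1*427 = 3 - 427 = -424)
U(F, c) = 4*c (U(F, c) = c*(4 + 0) = c*4 = 4*c)
Z = 18 (Z = 2 + 4*4 = 2 + 16 = 18)
d(y, h) = 18 + h + y (d(y, h) = (y + h) + 18 = (h + y) + 18 = 18 + h + y)
r = -941 (r = 18 + 476 - 1435 = -941)
r + Q(344) = -941 - 424 = -1365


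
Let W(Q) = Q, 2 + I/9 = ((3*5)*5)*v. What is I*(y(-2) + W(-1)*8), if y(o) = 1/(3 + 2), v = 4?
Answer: -104598/5 ≈ -20920.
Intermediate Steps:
I = 2682 (I = -18 + 9*(((3*5)*5)*4) = -18 + 9*((15*5)*4) = -18 + 9*(75*4) = -18 + 9*300 = -18 + 2700 = 2682)
y(o) = ⅕ (y(o) = 1/5 = ⅕)
I*(y(-2) + W(-1)*8) = 2682*(⅕ - 1*8) = 2682*(⅕ - 8) = 2682*(-39/5) = -104598/5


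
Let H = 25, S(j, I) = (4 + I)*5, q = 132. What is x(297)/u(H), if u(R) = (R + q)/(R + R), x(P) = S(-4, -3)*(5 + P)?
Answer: 75500/157 ≈ 480.89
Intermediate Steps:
S(j, I) = 20 + 5*I
x(P) = 25 + 5*P (x(P) = (20 + 5*(-3))*(5 + P) = (20 - 15)*(5 + P) = 5*(5 + P) = 25 + 5*P)
u(R) = (132 + R)/(2*R) (u(R) = (R + 132)/(R + R) = (132 + R)/((2*R)) = (132 + R)*(1/(2*R)) = (132 + R)/(2*R))
x(297)/u(H) = (25 + 5*297)/(((½)*(132 + 25)/25)) = (25 + 1485)/(((½)*(1/25)*157)) = 1510/(157/50) = 1510*(50/157) = 75500/157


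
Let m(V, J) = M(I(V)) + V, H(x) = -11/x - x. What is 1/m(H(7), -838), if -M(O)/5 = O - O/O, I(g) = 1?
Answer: -7/60 ≈ -0.11667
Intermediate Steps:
M(O) = 5 - 5*O (M(O) = -5*(O - O/O) = -5*(O - 1*1) = -5*(O - 1) = -5*(-1 + O) = 5 - 5*O)
H(x) = -x - 11/x
m(V, J) = V (m(V, J) = (5 - 5*1) + V = (5 - 5) + V = 0 + V = V)
1/m(H(7), -838) = 1/(-1*7 - 11/7) = 1/(-7 - 11*1/7) = 1/(-7 - 11/7) = 1/(-60/7) = -7/60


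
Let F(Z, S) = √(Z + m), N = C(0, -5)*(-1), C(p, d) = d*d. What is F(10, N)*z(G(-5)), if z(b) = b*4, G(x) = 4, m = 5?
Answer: 16*√15 ≈ 61.968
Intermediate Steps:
C(p, d) = d²
z(b) = 4*b
N = -25 (N = (-5)²*(-1) = 25*(-1) = -25)
F(Z, S) = √(5 + Z) (F(Z, S) = √(Z + 5) = √(5 + Z))
F(10, N)*z(G(-5)) = √(5 + 10)*(4*4) = √15*16 = 16*√15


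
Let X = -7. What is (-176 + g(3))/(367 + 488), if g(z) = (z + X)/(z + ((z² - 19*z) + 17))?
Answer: -1231/5985 ≈ -0.20568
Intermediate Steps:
g(z) = (-7 + z)/(17 + z² - 18*z) (g(z) = (z - 7)/(z + ((z² - 19*z) + 17)) = (-7 + z)/(z + (17 + z² - 19*z)) = (-7 + z)/(17 + z² - 18*z))
(-176 + g(3))/(367 + 488) = (-176 + (-7 + 3)/(17 + 3² - 18*3))/(367 + 488) = (-176 - 4/(17 + 9 - 54))/855 = (-176 - 4/(-28))*(1/855) = (-176 - 1/28*(-4))*(1/855) = (-176 + ⅐)*(1/855) = -1231/7*1/855 = -1231/5985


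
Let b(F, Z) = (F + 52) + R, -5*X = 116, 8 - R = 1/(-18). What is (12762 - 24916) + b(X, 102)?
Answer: -1090543/90 ≈ -12117.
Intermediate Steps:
R = 145/18 (R = 8 - 1/(-18) = 8 - 1*(-1/18) = 8 + 1/18 = 145/18 ≈ 8.0556)
X = -116/5 (X = -⅕*116 = -116/5 ≈ -23.200)
b(F, Z) = 1081/18 + F (b(F, Z) = (F + 52) + 145/18 = (52 + F) + 145/18 = 1081/18 + F)
(12762 - 24916) + b(X, 102) = (12762 - 24916) + (1081/18 - 116/5) = -12154 + 3317/90 = -1090543/90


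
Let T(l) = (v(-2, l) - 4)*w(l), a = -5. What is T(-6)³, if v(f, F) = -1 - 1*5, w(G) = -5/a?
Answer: -1000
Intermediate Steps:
w(G) = 1 (w(G) = -5/(-5) = -5*(-⅕) = 1)
v(f, F) = -6 (v(f, F) = -1 - 5 = -6)
T(l) = -10 (T(l) = (-6 - 4)*1 = -10*1 = -10)
T(-6)³ = (-10)³ = -1000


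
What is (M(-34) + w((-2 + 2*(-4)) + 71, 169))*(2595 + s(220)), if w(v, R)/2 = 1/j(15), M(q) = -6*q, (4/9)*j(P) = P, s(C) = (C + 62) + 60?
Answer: 26969492/45 ≈ 5.9932e+5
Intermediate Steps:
s(C) = 122 + C (s(C) = (62 + C) + 60 = 122 + C)
j(P) = 9*P/4
w(v, R) = 8/135 (w(v, R) = 2/(((9/4)*15)) = 2/(135/4) = 2*(4/135) = 8/135)
(M(-34) + w((-2 + 2*(-4)) + 71, 169))*(2595 + s(220)) = (-6*(-34) + 8/135)*(2595 + (122 + 220)) = (204 + 8/135)*(2595 + 342) = (27548/135)*2937 = 26969492/45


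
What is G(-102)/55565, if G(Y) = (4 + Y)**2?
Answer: 9604/55565 ≈ 0.17284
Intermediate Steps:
G(-102)/55565 = (4 - 102)**2/55565 = (-98)**2*(1/55565) = 9604*(1/55565) = 9604/55565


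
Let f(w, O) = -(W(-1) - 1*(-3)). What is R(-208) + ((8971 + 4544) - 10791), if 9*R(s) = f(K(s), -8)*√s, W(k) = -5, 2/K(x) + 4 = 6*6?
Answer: 2724 + 8*I*√13/9 ≈ 2724.0 + 3.2049*I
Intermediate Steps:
K(x) = 1/16 (K(x) = 2/(-4 + 6*6) = 2/(-4 + 36) = 2/32 = 2*(1/32) = 1/16)
f(w, O) = 2 (f(w, O) = -(-5 - 1*(-3)) = -(-5 + 3) = -1*(-2) = 2)
R(s) = 2*√s/9 (R(s) = (2*√s)/9 = 2*√s/9)
R(-208) + ((8971 + 4544) - 10791) = 2*√(-208)/9 + ((8971 + 4544) - 10791) = 2*(4*I*√13)/9 + (13515 - 10791) = 8*I*√13/9 + 2724 = 2724 + 8*I*√13/9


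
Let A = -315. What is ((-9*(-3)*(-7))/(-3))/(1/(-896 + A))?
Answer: -76293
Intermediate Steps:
((-9*(-3)*(-7))/(-3))/(1/(-896 + A)) = ((-9*(-3)*(-7))/(-3))/(1/(-896 - 315)) = ((27*(-7))*(-⅓))/(1/(-1211)) = (-189*(-⅓))/(-1/1211) = 63*(-1211) = -76293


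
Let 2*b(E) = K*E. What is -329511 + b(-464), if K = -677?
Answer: -172447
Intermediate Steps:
b(E) = -677*E/2 (b(E) = (-677*E)/2 = -677*E/2)
-329511 + b(-464) = -329511 - 677/2*(-464) = -329511 + 157064 = -172447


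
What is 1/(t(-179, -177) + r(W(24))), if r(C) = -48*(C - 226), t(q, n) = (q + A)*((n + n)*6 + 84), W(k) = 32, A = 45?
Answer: 1/282672 ≈ 3.5377e-6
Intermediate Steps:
t(q, n) = (45 + q)*(84 + 12*n) (t(q, n) = (q + 45)*((n + n)*6 + 84) = (45 + q)*((2*n)*6 + 84) = (45 + q)*(12*n + 84) = (45 + q)*(84 + 12*n))
r(C) = 10848 - 48*C (r(C) = -48*(-226 + C) = 10848 - 48*C)
1/(t(-179, -177) + r(W(24))) = 1/((3780 + 84*(-179) + 540*(-177) + 12*(-177)*(-179)) + (10848 - 48*32)) = 1/((3780 - 15036 - 95580 + 380196) + (10848 - 1536)) = 1/(273360 + 9312) = 1/282672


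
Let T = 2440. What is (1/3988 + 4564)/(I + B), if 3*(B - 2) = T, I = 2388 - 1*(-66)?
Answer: 54603699/39114304 ≈ 1.3960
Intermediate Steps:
I = 2454 (I = 2388 + 66 = 2454)
B = 2446/3 (B = 2 + (1/3)*2440 = 2 + 2440/3 = 2446/3 ≈ 815.33)
(1/3988 + 4564)/(I + B) = (1/3988 + 4564)/(2454 + 2446/3) = (1/3988 + 4564)/(9808/3) = (18201233/3988)*(3/9808) = 54603699/39114304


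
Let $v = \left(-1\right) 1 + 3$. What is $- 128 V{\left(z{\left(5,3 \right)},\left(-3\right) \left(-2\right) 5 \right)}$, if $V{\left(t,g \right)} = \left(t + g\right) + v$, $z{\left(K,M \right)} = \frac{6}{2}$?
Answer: $-4480$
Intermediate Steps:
$z{\left(K,M \right)} = 3$ ($z{\left(K,M \right)} = 6 \cdot \frac{1}{2} = 3$)
$v = 2$ ($v = -1 + 3 = 2$)
$V{\left(t,g \right)} = 2 + g + t$ ($V{\left(t,g \right)} = \left(t + g\right) + 2 = \left(g + t\right) + 2 = 2 + g + t$)
$- 128 V{\left(z{\left(5,3 \right)},\left(-3\right) \left(-2\right) 5 \right)} = - 128 \left(2 + \left(-3\right) \left(-2\right) 5 + 3\right) = - 128 \left(2 + 6 \cdot 5 + 3\right) = - 128 \left(2 + 30 + 3\right) = \left(-128\right) 35 = -4480$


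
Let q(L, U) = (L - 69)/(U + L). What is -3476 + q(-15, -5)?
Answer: -17359/5 ≈ -3471.8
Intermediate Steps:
q(L, U) = (-69 + L)/(L + U)
-3476 + q(-15, -5) = -3476 + (-69 - 15)/(-15 - 5) = -3476 - 84/(-20) = -3476 - 1/20*(-84) = -3476 + 21/5 = -17359/5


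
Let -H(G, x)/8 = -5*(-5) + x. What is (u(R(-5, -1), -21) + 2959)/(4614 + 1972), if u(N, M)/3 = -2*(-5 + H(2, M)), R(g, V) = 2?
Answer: 3181/6586 ≈ 0.48299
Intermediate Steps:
H(G, x) = -200 - 8*x (H(G, x) = -8*(-5*(-5) + x) = -8*(25 + x) = -200 - 8*x)
u(N, M) = 1230 + 48*M (u(N, M) = 3*(-2*(-5 + (-200 - 8*M))) = 3*(-2*(-205 - 8*M)) = 3*(410 + 16*M) = 1230 + 48*M)
(u(R(-5, -1), -21) + 2959)/(4614 + 1972) = ((1230 + 48*(-21)) + 2959)/(4614 + 1972) = ((1230 - 1008) + 2959)/6586 = (222 + 2959)*(1/6586) = 3181*(1/6586) = 3181/6586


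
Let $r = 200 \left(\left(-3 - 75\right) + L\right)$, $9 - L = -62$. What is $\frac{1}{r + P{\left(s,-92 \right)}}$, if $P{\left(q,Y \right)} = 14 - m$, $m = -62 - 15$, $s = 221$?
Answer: $- \frac{1}{1309} \approx -0.00076394$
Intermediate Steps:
$L = 71$ ($L = 9 - -62 = 9 + 62 = 71$)
$m = -77$ ($m = -62 - 15 = -77$)
$P{\left(q,Y \right)} = 91$ ($P{\left(q,Y \right)} = 14 - -77 = 14 + 77 = 91$)
$r = -1400$ ($r = 200 \left(\left(-3 - 75\right) + 71\right) = 200 \left(-78 + 71\right) = 200 \left(-7\right) = -1400$)
$\frac{1}{r + P{\left(s,-92 \right)}} = \frac{1}{-1400 + 91} = \frac{1}{-1309} = - \frac{1}{1309}$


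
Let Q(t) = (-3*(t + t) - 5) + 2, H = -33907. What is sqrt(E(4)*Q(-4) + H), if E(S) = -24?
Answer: I*sqrt(34411) ≈ 185.5*I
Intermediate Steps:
Q(t) = -3 - 6*t (Q(t) = (-6*t - 5) + 2 = (-5 - 6*t) + 2 = -3 - 6*t)
sqrt(E(4)*Q(-4) + H) = sqrt(-24*(-3 - 6*(-4)) - 33907) = sqrt(-24*(-3 + 24) - 33907) = sqrt(-24*21 - 33907) = sqrt(-504 - 33907) = sqrt(-34411) = I*sqrt(34411)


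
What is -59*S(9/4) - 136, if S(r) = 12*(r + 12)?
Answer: -10225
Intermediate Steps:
S(r) = 144 + 12*r (S(r) = 12*(12 + r) = 144 + 12*r)
-59*S(9/4) - 136 = -59*(144 + 12*(9/4)) - 136 = -59*(144 + 27) - 136 = -59*171 - 136 = -10089 - 136 = -10225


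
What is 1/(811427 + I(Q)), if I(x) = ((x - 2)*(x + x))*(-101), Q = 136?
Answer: -1/2869821 ≈ -3.4845e-7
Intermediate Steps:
I(x) = -202*x*(-2 + x) (I(x) = ((-2 + x)*(2*x))*(-101) = (2*x*(-2 + x))*(-101) = -202*x*(-2 + x))
1/(811427 + I(Q)) = 1/(811427 + 202*136*(2 - 1*136)) = 1/(811427 + 202*136*(2 - 136)) = 1/(811427 + 202*136*(-134)) = 1/(811427 - 3681248) = 1/(-2869821) = -1/2869821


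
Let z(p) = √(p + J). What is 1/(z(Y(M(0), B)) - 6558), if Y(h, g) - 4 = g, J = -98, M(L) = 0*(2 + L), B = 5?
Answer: -6558/43007453 - I*√89/43007453 ≈ -0.00015249 - 2.1936e-7*I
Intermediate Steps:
M(L) = 0
Y(h, g) = 4 + g
z(p) = √(-98 + p) (z(p) = √(p - 98) = √(-98 + p))
1/(z(Y(M(0), B)) - 6558) = 1/(√(-98 + (4 + 5)) - 6558) = 1/(√(-98 + 9) - 6558) = 1/(√(-89) - 6558) = 1/(I*√89 - 6558) = 1/(-6558 + I*√89)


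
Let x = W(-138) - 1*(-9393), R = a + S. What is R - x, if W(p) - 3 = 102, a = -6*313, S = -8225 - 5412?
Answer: -25013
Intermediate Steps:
S = -13637
a = -1878
W(p) = 105 (W(p) = 3 + 102 = 105)
R = -15515 (R = -1878 - 13637 = -15515)
x = 9498 (x = 105 - 1*(-9393) = 105 + 9393 = 9498)
R - x = -15515 - 1*9498 = -15515 - 9498 = -25013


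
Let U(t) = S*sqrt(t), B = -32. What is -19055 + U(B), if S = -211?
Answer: -19055 - 844*I*sqrt(2) ≈ -19055.0 - 1193.6*I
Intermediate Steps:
U(t) = -211*sqrt(t)
-19055 + U(B) = -19055 - 844*I*sqrt(2)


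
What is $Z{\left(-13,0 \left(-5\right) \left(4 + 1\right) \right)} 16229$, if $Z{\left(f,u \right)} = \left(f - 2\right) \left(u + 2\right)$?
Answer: $-486870$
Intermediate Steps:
$Z{\left(f,u \right)} = \left(-2 + f\right) \left(2 + u\right)$
$Z{\left(-13,0 \left(-5\right) \left(4 + 1\right) \right)} 16229 = \left(-4 - 2 \cdot 0 \left(-5\right) \left(4 + 1\right) + 2 \left(-13\right) - 13 \cdot 0 \left(-5\right) \left(4 + 1\right)\right) 16229 = \left(-4 - 2 \cdot 0 \cdot 5 - 26 - 13 \cdot 0 \cdot 5\right) 16229 = \left(-4 - 0 - 26 - 0\right) 16229 = \left(-4 + 0 - 26 + 0\right) 16229 = \left(-30\right) 16229 = -486870$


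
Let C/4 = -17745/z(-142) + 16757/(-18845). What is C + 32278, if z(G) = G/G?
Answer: -729406218/18845 ≈ -38706.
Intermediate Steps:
z(G) = 1
C = -1337685128/18845 (C = 4*(-17745/1 + 16757/(-18845)) = 4*(-17745*1 + 16757*(-1/18845)) = 4*(-17745 - 16757/18845) = 4*(-334421282/18845) = -1337685128/18845 ≈ -70984.)
C + 32278 = -1337685128/18845 + 32278 = -729406218/18845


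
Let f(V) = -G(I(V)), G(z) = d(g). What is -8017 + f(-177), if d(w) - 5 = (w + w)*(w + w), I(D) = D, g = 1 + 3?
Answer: -8086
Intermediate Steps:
g = 4
d(w) = 5 + 4*w**2 (d(w) = 5 + (w + w)*(w + w) = 5 + (2*w)*(2*w) = 5 + 4*w**2)
G(z) = 69 (G(z) = 5 + 4*4**2 = 5 + 4*16 = 5 + 64 = 69)
f(V) = -69 (f(V) = -1*69 = -69)
-8017 + f(-177) = -8017 - 69 = -8086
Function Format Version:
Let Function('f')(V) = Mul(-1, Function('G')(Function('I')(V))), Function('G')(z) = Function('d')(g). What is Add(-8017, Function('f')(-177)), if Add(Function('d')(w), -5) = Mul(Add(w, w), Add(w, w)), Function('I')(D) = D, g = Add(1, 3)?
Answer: -8086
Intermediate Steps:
g = 4
Function('d')(w) = Add(5, Mul(4, Pow(w, 2))) (Function('d')(w) = Add(5, Mul(Add(w, w), Add(w, w))) = Add(5, Mul(Mul(2, w), Mul(2, w))) = Add(5, Mul(4, Pow(w, 2))))
Function('G')(z) = 69 (Function('G')(z) = Add(5, Mul(4, Pow(4, 2))) = Add(5, Mul(4, 16)) = Add(5, 64) = 69)
Function('f')(V) = -69 (Function('f')(V) = Mul(-1, 69) = -69)
Add(-8017, Function('f')(-177)) = Add(-8017, -69) = -8086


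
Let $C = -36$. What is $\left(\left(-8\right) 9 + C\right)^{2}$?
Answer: $11664$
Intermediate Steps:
$\left(\left(-8\right) 9 + C\right)^{2} = \left(\left(-8\right) 9 - 36\right)^{2} = \left(-72 - 36\right)^{2} = \left(-108\right)^{2} = 11664$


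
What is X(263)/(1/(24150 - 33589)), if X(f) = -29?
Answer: 273731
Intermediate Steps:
X(263)/(1/(24150 - 33589)) = -29/(1/(24150 - 33589)) = -29/(1/(-9439)) = -29/(-1/9439) = -29*(-9439) = 273731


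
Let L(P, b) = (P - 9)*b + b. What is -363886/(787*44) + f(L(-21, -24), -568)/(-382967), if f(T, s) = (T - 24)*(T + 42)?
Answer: -78264800785/6630690638 ≈ -11.803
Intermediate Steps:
L(P, b) = b + b*(-9 + P) (L(P, b) = (-9 + P)*b + b = b*(-9 + P) + b = b + b*(-9 + P))
f(T, s) = (-24 + T)*(42 + T)
-363886/(787*44) + f(L(-21, -24), -568)/(-382967) = -363886/(787*44) + (-1008 + (-24*(-8 - 21))² + 18*(-24*(-8 - 21)))/(-382967) = -363886/34628 + (-1008 + (-24*(-29))² + 18*(-24*(-29)))*(-1/382967) = -363886*1/34628 + (-1008 + 696² + 18*696)*(-1/382967) = -181943/17314 + (-1008 + 484416 + 12528)*(-1/382967) = -181943/17314 + 495936*(-1/382967) = -181943/17314 - 495936/382967 = -78264800785/6630690638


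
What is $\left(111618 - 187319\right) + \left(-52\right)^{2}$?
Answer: $-72997$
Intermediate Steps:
$\left(111618 - 187319\right) + \left(-52\right)^{2} = -75701 + 2704 = -72997$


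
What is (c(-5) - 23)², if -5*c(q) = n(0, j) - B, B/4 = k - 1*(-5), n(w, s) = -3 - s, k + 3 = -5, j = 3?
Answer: 14641/25 ≈ 585.64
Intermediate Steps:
k = -8 (k = -3 - 5 = -8)
B = -12 (B = 4*(-8 - 1*(-5)) = 4*(-8 + 5) = 4*(-3) = -12)
c(q) = -6/5 (c(q) = -((-3 - 1*3) - 1*(-12))/5 = -((-3 - 3) + 12)/5 = -(-6 + 12)/5 = -⅕*6 = -6/5)
(c(-5) - 23)² = (-6/5 - 23)² = (-121/5)² = 14641/25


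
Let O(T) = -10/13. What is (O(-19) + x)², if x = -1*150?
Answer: 3841600/169 ≈ 22731.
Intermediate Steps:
O(T) = -10/13 (O(T) = -10*1/13 = -10/13)
x = -150
(O(-19) + x)² = (-10/13 - 150)² = (-1960/13)² = 3841600/169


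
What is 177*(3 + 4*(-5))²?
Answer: 51153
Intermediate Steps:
177*(3 + 4*(-5))² = 177*(3 - 20)² = 177*(-17)² = 177*289 = 51153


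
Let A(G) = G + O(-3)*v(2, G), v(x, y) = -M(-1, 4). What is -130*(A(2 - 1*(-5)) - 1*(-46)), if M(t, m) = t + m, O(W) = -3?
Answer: -8060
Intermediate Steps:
M(t, m) = m + t
v(x, y) = -3 (v(x, y) = -(4 - 1) = -1*3 = -3)
A(G) = 9 + G (A(G) = G - 3*(-3) = G + 9 = 9 + G)
-130*(A(2 - 1*(-5)) - 1*(-46)) = -130*((9 + (2 - 1*(-5))) - 1*(-46)) = -130*((9 + (2 + 5)) + 46) = -130*((9 + 7) + 46) = -130*(16 + 46) = -130*62 = -8060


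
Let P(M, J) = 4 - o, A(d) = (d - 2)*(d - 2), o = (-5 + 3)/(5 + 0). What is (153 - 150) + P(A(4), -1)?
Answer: 37/5 ≈ 7.4000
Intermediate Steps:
o = -2/5 ≈ -0.40000
A(d) = (-2 + d)**2 (A(d) = (-2 + d)*(-2 + d) = (-2 + d)**2)
P(M, J) = 22/5 (P(M, J) = 4 - 1*(-2/5) = 4 + 2/5 = 22/5)
(153 - 150) + P(A(4), -1) = (153 - 150) + 22/5 = 3 + 22/5 = 37/5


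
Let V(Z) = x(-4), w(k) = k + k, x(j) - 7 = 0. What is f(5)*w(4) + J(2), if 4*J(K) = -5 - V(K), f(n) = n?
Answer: 37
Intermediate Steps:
x(j) = 7 (x(j) = 7 + 0 = 7)
w(k) = 2*k
V(Z) = 7
J(K) = -3 (J(K) = (-5 - 1*7)/4 = (-5 - 7)/4 = (¼)*(-12) = -3)
f(5)*w(4) + J(2) = 5*(2*4) - 3 = 5*8 - 3 = 40 - 3 = 37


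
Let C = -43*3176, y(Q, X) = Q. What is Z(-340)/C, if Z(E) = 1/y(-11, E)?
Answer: 1/1502248 ≈ 6.6567e-7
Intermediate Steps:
C = -136568
Z(E) = -1/11 (Z(E) = 1/(-11) = -1/11)
Z(-340)/C = -1/11/(-136568) = -1/11*(-1/136568) = 1/1502248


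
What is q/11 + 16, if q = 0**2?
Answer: 16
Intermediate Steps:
q = 0
q/11 + 16 = 0/11 + 16 = (1/11)*0 + 16 = 0 + 16 = 16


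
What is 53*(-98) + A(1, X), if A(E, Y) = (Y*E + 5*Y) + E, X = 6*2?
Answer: -5121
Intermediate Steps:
X = 12
A(E, Y) = E + 5*Y + E*Y (A(E, Y) = (E*Y + 5*Y) + E = (5*Y + E*Y) + E = E + 5*Y + E*Y)
53*(-98) + A(1, X) = 53*(-98) + (1 + 5*12 + 1*12) = -5194 + (1 + 60 + 12) = -5194 + 73 = -5121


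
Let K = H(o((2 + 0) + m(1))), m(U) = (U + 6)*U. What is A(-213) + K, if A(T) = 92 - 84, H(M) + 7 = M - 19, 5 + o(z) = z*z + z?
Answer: 67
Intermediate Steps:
m(U) = U*(6 + U) (m(U) = (6 + U)*U = U*(6 + U))
o(z) = -5 + z + z² (o(z) = -5 + (z*z + z) = -5 + (z² + z) = -5 + (z + z²) = -5 + z + z²)
H(M) = -26 + M (H(M) = -7 + (M - 19) = -7 + (-19 + M) = -26 + M)
A(T) = 8
K = 59 (K = -26 + (-5 + ((2 + 0) + 1*(6 + 1)) + ((2 + 0) + 1*(6 + 1))²) = -26 + (-5 + (2 + 1*7) + (2 + 1*7)²) = -26 + (-5 + (2 + 7) + (2 + 7)²) = -26 + (-5 + 9 + 9²) = -26 + (-5 + 9 + 81) = -26 + 85 = 59)
A(-213) + K = 8 + 59 = 67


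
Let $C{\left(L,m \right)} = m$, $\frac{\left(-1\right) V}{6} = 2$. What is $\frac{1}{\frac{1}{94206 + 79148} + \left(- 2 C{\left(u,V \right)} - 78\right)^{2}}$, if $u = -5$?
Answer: $\frac{173354}{505500265} \approx 0.00034294$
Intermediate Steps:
$V = -12$ ($V = \left(-6\right) 2 = -12$)
$\frac{1}{\frac{1}{94206 + 79148} + \left(- 2 C{\left(u,V \right)} - 78\right)^{2}} = \frac{1}{\frac{1}{94206 + 79148} + \left(\left(-2\right) \left(-12\right) - 78\right)^{2}} = \frac{1}{\frac{1}{173354} + \left(24 - 78\right)^{2}} = \frac{1}{\frac{1}{173354} + \left(-54\right)^{2}} = \frac{1}{\frac{1}{173354} + 2916} = \frac{1}{\frac{505500265}{173354}} = \frac{173354}{505500265}$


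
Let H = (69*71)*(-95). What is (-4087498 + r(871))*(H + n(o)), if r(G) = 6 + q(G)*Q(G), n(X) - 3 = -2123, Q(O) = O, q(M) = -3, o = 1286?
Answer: 1912226340125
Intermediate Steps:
H = -465405 (H = 4899*(-95) = -465405)
n(X) = -2120 (n(X) = 3 - 2123 = -2120)
r(G) = 6 - 3*G
(-4087498 + r(871))*(H + n(o)) = (-4087498 + (6 - 3*871))*(-465405 - 2120) = (-4087498 + (6 - 2613))*(-467525) = (-4087498 - 2607)*(-467525) = -4090105*(-467525) = 1912226340125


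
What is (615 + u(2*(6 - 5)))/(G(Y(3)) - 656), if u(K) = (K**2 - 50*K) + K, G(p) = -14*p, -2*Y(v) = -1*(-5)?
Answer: -521/621 ≈ -0.83897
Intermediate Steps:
Y(v) = -5/2 (Y(v) = -(-1)*(-5)/2 = -1/2*5 = -5/2)
u(K) = K**2 - 49*K
(615 + u(2*(6 - 5)))/(G(Y(3)) - 656) = (615 + (2*(6 - 5))*(-49 + 2*(6 - 5)))/(-14*(-5/2) - 656) = (615 + (2*1)*(-49 + 2*1))/(35 - 656) = (615 + 2*(-49 + 2))/(-621) = (615 + 2*(-47))*(-1/621) = (615 - 94)*(-1/621) = 521*(-1/621) = -521/621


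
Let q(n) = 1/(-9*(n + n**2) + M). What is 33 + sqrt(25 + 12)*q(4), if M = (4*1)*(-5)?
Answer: 33 - sqrt(37)/200 ≈ 32.970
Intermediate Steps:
M = -20 (M = 4*(-5) = -20)
q(n) = 1/(-20 - 9*n - 9*n**2) (q(n) = 1/(-9*(n + n**2) - 20) = 1/((-9*n - 9*n**2) - 20) = 1/(-20 - 9*n - 9*n**2))
33 + sqrt(25 + 12)*q(4) = 33 + sqrt(25 + 12)*(-1/(20 + 9*4 + 9*4**2)) = 33 + sqrt(37)*(-1/(20 + 36 + 9*16)) = 33 + sqrt(37)*(-1/(20 + 36 + 144)) = 33 + sqrt(37)*(-1/200) = 33 - sqrt(37)/200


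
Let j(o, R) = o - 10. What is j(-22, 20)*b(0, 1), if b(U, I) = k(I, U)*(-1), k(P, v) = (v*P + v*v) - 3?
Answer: -96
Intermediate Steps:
j(o, R) = -10 + o
k(P, v) = -3 + v² + P*v (k(P, v) = (P*v + v²) - 3 = (v² + P*v) - 3 = -3 + v² + P*v)
b(U, I) = 3 - U² - I*U (b(U, I) = (-3 + U² + I*U)*(-1) = 3 - U² - I*U)
j(-22, 20)*b(0, 1) = (-10 - 22)*(3 - 1*0² - 1*1*0) = -32*(3 - 1*0 + 0) = -32*(3 + 0 + 0) = -32*3 = -96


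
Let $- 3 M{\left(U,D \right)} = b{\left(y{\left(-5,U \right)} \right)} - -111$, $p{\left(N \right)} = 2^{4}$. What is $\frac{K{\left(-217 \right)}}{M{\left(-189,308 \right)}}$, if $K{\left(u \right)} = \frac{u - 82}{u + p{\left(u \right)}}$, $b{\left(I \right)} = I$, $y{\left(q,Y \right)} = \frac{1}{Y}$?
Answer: $- \frac{56511}{1405526} \approx -0.040206$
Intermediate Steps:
$p{\left(N \right)} = 16$
$M{\left(U,D \right)} = -37 - \frac{1}{3 U}$ ($M{\left(U,D \right)} = - \frac{\frac{1}{U} - -111}{3} = - \frac{\frac{1}{U} + 111}{3} = - \frac{111 + \frac{1}{U}}{3} = -37 - \frac{1}{3 U}$)
$K{\left(u \right)} = \frac{-82 + u}{16 + u}$ ($K{\left(u \right)} = \frac{u - 82}{u + 16} = \frac{-82 + u}{16 + u}$)
$\frac{K{\left(-217 \right)}}{M{\left(-189,308 \right)}} = \frac{\frac{1}{16 - 217} \left(-82 - 217\right)}{-37 - \frac{1}{3 \left(-189\right)}} = \frac{\frac{1}{-201} \left(-299\right)}{-37 - - \frac{1}{567}} = \frac{\left(- \frac{1}{201}\right) \left(-299\right)}{-37 + \frac{1}{567}} = \frac{299}{201 \left(- \frac{20978}{567}\right)} = \frac{299}{201} \left(- \frac{567}{20978}\right) = - \frac{56511}{1405526}$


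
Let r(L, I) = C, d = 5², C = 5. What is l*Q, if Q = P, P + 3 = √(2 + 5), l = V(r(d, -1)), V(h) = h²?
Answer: -75 + 25*√7 ≈ -8.8562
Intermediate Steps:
d = 25
r(L, I) = 5
l = 25 (l = 5² = 25)
P = -3 + √7 (P = -3 + √(2 + 5) = -3 + √7 ≈ -0.35425)
Q = -3 + √7 ≈ -0.35425
l*Q = 25*(-3 + √7) = -75 + 25*√7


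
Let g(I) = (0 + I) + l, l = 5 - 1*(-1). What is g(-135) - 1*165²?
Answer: -27354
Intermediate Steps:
l = 6 (l = 5 + 1 = 6)
g(I) = 6 + I (g(I) = (0 + I) + 6 = I + 6 = 6 + I)
g(-135) - 1*165² = (6 - 135) - 1*165² = -129 - 1*27225 = -129 - 27225 = -27354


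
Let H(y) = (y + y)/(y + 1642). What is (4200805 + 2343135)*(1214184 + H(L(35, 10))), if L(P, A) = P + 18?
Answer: 2693540654772968/339 ≈ 7.9455e+12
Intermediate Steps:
L(P, A) = 18 + P
H(y) = 2*y/(1642 + y) (H(y) = (2*y)/(1642 + y) = 2*y/(1642 + y))
(4200805 + 2343135)*(1214184 + H(L(35, 10))) = (4200805 + 2343135)*(1214184 + 2*(18 + 35)/(1642 + (18 + 35))) = 6543940*(1214184 + 2*53/(1642 + 53)) = 6543940*(1214184 + 2*53/1695) = 6543940*(1214184 + 2*53*(1/1695)) = 6543940*(1214184 + 106/1695) = 6543940*(2058041986/1695) = 2693540654772968/339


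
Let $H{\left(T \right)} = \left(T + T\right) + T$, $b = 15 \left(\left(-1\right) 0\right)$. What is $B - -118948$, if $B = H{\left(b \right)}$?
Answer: $118948$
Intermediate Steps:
$b = 0$ ($b = 15 \cdot 0 = 0$)
$H{\left(T \right)} = 3 T$ ($H{\left(T \right)} = 2 T + T = 3 T$)
$B = 0$ ($B = 3 \cdot 0 = 0$)
$B - -118948 = 0 - -118948 = 0 + 118948 = 118948$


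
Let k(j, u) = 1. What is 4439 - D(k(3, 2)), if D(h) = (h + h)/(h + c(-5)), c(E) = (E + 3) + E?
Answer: 13318/3 ≈ 4439.3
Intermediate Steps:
c(E) = 3 + 2*E (c(E) = (3 + E) + E = 3 + 2*E)
D(h) = 2*h/(-7 + h) (D(h) = (h + h)/(h + (3 + 2*(-5))) = (2*h)/(h + (3 - 10)) = (2*h)/(h - 7) = (2*h)/(-7 + h) = 2*h/(-7 + h))
4439 - D(k(3, 2)) = 4439 - 2/(-7 + 1) = 4439 - 2/(-6) = 4439 - 2*(-1)/6 = 4439 - 1*(-1/3) = 4439 + 1/3 = 13318/3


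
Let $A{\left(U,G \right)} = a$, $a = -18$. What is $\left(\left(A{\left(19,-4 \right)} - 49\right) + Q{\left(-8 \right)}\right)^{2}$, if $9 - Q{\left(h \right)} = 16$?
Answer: $5476$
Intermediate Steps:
$Q{\left(h \right)} = -7$ ($Q{\left(h \right)} = 9 - 16 = -7$)
$A{\left(U,G \right)} = -18$
$\left(\left(A{\left(19,-4 \right)} - 49\right) + Q{\left(-8 \right)}\right)^{2} = \left(\left(-18 - 49\right) - 7\right)^{2} = \left(-67 - 7\right)^{2} = \left(-74\right)^{2} = 5476$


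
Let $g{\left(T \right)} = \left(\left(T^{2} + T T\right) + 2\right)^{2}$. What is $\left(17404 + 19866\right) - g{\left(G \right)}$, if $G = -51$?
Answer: $-27044346$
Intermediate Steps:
$g{\left(T \right)} = \left(2 + 2 T^{2}\right)^{2}$ ($g{\left(T \right)} = \left(\left(T^{2} + T^{2}\right) + 2\right)^{2} = \left(2 T^{2} + 2\right)^{2} = \left(2 + 2 T^{2}\right)^{2}$)
$\left(17404 + 19866\right) - g{\left(G \right)} = \left(17404 + 19866\right) - 4 \left(1 + \left(-51\right)^{2}\right)^{2} = 37270 - 4 \left(1 + 2601\right)^{2} = 37270 - 4 \cdot 2602^{2} = 37270 - 4 \cdot 6770404 = 37270 - 27081616 = -27044346$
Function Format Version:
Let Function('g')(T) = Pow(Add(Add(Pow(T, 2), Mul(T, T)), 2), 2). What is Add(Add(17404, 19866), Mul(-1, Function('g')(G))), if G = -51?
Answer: -27044346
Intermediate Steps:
Function('g')(T) = Pow(Add(2, Mul(2, Pow(T, 2))), 2) (Function('g')(T) = Pow(Add(Add(Pow(T, 2), Pow(T, 2)), 2), 2) = Pow(Add(Mul(2, Pow(T, 2)), 2), 2) = Pow(Add(2, Mul(2, Pow(T, 2))), 2))
Add(Add(17404, 19866), Mul(-1, Function('g')(G))) = Add(Add(17404, 19866), Mul(-1, Mul(4, Pow(Add(1, Pow(-51, 2)), 2)))) = Add(37270, Mul(-1, Mul(4, Pow(Add(1, 2601), 2)))) = Add(37270, Mul(-1, Mul(4, Pow(2602, 2)))) = Add(37270, Mul(-1, Mul(4, 6770404))) = Add(37270, Mul(-1, 27081616)) = Add(37270, -27081616) = -27044346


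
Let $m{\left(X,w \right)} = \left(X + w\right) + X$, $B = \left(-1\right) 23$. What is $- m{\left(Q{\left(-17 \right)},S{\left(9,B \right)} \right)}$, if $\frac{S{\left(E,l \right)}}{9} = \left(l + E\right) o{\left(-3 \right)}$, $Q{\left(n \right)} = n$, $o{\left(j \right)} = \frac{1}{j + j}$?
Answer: $13$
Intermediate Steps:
$o{\left(j \right)} = \frac{1}{2 j}$
$B = -23$
$S{\left(E,l \right)} = - \frac{3 E}{2} - \frac{3 l}{2}$ ($S{\left(E,l \right)} = 9 \left(l + E\right) \frac{1}{2 \left(-3\right)} = 9 \left(E + l\right) \frac{1}{2} \left(- \frac{1}{3}\right) = 9 \left(E + l\right) \left(- \frac{1}{6}\right) = 9 \left(- \frac{E}{6} - \frac{l}{6}\right) = - \frac{3 E}{2} - \frac{3 l}{2}$)
$m{\left(X,w \right)} = w + 2 X$
$- m{\left(Q{\left(-17 \right)},S{\left(9,B \right)} \right)} = - (\left(\left(- \frac{3}{2}\right) 9 - - \frac{69}{2}\right) + 2 \left(-17\right)) = - (\left(- \frac{27}{2} + \frac{69}{2}\right) - 34) = - (21 - 34) = \left(-1\right) \left(-13\right) = 13$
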